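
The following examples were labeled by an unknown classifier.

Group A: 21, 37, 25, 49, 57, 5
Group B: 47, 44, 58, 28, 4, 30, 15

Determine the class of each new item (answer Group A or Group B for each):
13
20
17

All 'Group A' examples share one property — ≡ 1 (mod 4) — and every 'Group B' example lacks it.
13: 13 mod 4 = 1, checks out → Group A. 20: 20 mod 4 = 0, does not satisfy this → Group B. 17: 17 mod 4 = 1, checks out → Group A.

Group A, Group B, Group A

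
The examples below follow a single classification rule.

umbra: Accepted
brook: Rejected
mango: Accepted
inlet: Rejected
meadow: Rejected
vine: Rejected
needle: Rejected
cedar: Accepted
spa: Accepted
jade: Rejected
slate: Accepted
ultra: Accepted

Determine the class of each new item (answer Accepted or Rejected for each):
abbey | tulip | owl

Accepted, Rejected, Rejected

The common property of the 'Accepted' items is: odd length AND contains 'a'. No 'Rejected' item has it.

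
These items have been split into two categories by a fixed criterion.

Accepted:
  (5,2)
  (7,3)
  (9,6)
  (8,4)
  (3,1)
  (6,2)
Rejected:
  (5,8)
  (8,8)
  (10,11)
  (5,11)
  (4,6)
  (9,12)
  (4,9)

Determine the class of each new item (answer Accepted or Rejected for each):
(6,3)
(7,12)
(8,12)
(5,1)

Accepted, Rejected, Rejected, Accepted

A rule that fits every label: first > second — true of each 'Accepted' example, false of each 'Rejected' one.
(6,3): 6 > 3 — fits, so Accepted. (7,12): 7 < 12 — does not satisfy this, so Rejected. (8,12): 8 < 12 — does not satisfy this, so Rejected. (5,1): 5 > 1 — fits, so Accepted.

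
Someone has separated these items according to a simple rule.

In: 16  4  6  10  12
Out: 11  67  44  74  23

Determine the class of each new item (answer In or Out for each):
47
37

'In' ⟺ even AND at most 16.
47: Out (47 is odd, 47 > 16).
37: Out (37 is odd, 37 > 16).

Out, Out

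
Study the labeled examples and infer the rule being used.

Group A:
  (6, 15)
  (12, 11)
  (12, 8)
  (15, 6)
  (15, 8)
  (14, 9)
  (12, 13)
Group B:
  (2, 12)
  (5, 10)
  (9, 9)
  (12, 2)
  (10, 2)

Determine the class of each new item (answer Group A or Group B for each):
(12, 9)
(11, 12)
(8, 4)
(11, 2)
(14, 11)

Group A, Group A, Group B, Group B, Group A

'Group A' ⟺ sum ≥ 20.
(12, 9): Group A (12+9 = 21).
(11, 12): Group A (11+12 = 23).
(8, 4): Group B (8+4 = 12).
(11, 2): Group B (11+2 = 13).
(14, 11): Group A (14+11 = 25).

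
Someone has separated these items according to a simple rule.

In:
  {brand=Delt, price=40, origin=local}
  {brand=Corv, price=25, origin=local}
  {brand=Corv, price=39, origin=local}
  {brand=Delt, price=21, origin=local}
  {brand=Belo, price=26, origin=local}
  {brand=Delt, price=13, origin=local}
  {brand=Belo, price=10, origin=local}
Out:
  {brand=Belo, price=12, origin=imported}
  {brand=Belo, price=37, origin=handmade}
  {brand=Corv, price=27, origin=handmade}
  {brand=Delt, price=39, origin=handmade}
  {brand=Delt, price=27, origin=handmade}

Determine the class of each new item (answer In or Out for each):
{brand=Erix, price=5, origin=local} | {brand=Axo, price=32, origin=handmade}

'In' ⟺ origin is local.
{brand=Erix, price=5, origin=local}: origin is local, checks out → In.
{brand=Axo, price=32, origin=handmade}: origin is handmade, doesn't match → Out.

In, Out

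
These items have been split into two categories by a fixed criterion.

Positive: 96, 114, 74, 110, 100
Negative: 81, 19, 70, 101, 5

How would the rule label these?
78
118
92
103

The distinguishing property — even AND at least 74 — holds for all the 'Positive' cases and none of the 'Negative' cases.
78: 78 is even, 78 ≥ 74, fits → Positive. 118: 118 is even, 118 ≥ 74, fits → Positive. 92: 92 is even, 92 ≥ 74, fits → Positive. 103: 103 is odd, 103 ≥ 74, doesn't qualify → Negative.

Positive, Positive, Positive, Negative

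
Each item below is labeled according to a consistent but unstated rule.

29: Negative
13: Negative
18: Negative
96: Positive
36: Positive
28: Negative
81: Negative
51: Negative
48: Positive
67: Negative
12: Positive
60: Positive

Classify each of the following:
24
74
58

Positive, Negative, Negative

'Positive' ⟺ multiple of 12.
Positive: 24, since 24 = 12·2.
Negative: 74, since 74 = 12·6 + 2.
Negative: 58, since 58 = 12·4 + 10.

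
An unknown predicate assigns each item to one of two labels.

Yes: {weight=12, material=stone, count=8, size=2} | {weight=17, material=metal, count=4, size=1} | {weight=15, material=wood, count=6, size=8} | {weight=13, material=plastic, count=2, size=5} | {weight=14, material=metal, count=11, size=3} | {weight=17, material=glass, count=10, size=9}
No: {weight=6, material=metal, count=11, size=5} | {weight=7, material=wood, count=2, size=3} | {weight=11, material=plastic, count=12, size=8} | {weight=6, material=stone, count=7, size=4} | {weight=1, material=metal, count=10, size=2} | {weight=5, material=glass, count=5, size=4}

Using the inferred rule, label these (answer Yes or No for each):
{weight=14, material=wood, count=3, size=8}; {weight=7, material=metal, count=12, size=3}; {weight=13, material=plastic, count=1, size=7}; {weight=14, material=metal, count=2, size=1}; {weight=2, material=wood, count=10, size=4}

Yes, No, Yes, Yes, No

A rule that fits every label: weight ≥ 12 — true of each 'Yes' example, false of each 'No' one.
Yes: {weight=14, material=wood, count=3, size=8}, since weight = 14.
No: {weight=7, material=metal, count=12, size=3}, since weight = 7.
Yes: {weight=13, material=plastic, count=1, size=7}, since weight = 13.
Yes: {weight=14, material=metal, count=2, size=1}, since weight = 14.
No: {weight=2, material=wood, count=10, size=4}, since weight = 2.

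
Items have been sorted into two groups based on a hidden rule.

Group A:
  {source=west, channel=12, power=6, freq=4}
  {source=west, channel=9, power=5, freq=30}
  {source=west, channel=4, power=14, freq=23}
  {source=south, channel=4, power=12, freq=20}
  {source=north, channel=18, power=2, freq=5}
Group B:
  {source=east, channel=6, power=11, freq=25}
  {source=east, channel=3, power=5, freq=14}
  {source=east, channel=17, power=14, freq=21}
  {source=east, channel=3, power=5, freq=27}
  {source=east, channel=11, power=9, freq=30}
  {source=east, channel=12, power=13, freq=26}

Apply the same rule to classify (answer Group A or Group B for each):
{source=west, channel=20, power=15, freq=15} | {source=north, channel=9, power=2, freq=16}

All 'Group A' examples share one property — source is not east — and every 'Group B' example lacks it.
{source=west, channel=20, power=15, freq=15} — source is west, hence Group A. {source=north, channel=9, power=2, freq=16} — source is north, hence Group A.

Group A, Group A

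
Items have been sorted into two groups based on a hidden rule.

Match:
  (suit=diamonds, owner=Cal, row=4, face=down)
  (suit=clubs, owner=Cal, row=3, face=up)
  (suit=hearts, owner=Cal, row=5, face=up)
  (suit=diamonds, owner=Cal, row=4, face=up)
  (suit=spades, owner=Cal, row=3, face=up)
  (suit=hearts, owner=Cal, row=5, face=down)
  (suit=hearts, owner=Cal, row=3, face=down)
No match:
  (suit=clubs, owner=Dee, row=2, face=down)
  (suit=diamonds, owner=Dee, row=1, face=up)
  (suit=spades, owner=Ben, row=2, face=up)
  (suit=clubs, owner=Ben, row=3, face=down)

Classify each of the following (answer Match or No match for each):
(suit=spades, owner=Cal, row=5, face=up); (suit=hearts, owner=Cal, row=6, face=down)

Match, Match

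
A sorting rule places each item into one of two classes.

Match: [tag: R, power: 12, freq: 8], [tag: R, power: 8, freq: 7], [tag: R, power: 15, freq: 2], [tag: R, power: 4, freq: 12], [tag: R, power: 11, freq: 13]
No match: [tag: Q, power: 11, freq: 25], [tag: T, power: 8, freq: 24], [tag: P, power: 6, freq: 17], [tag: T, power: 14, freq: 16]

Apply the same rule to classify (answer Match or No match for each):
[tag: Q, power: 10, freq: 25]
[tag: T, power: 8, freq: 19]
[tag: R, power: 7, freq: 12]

The classifier is using: tag is R.
No match: [tag: Q, power: 10, freq: 25], since tag is Q. No match: [tag: T, power: 8, freq: 19], since tag is T. Match: [tag: R, power: 7, freq: 12], since tag is R.

No match, No match, Match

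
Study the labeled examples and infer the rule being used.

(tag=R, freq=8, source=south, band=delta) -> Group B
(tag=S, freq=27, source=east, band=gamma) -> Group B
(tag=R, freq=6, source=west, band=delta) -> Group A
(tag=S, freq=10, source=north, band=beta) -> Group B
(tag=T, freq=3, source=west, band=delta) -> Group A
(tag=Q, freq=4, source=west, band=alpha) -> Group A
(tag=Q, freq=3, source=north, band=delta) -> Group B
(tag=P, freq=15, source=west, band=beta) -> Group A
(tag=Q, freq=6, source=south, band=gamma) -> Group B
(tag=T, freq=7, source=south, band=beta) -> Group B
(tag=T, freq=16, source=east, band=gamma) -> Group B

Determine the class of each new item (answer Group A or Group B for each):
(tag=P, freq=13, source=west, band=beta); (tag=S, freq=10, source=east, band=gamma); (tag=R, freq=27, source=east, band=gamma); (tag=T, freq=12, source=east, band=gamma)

A rule that fits every label: source is west — true of each 'Group A' example, false of each 'Group B' one.
(tag=P, freq=13, source=west, band=beta): Group A (source is west). (tag=S, freq=10, source=east, band=gamma): Group B (source is east). (tag=R, freq=27, source=east, band=gamma): Group B (source is east). (tag=T, freq=12, source=east, band=gamma): Group B (source is east).

Group A, Group B, Group B, Group B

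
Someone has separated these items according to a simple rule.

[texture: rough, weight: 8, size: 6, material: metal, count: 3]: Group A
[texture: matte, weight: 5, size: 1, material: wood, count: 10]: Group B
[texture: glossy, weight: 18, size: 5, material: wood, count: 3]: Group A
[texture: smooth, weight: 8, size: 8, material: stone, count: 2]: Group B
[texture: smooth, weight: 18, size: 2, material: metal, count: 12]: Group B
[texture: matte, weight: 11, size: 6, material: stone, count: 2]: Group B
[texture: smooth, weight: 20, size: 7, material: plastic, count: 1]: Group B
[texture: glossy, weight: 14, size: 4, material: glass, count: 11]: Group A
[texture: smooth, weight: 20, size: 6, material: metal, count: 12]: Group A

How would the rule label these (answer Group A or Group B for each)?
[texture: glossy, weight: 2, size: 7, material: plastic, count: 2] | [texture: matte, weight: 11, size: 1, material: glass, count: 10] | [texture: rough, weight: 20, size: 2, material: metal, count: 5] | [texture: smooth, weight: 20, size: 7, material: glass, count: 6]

Group B, Group B, Group B, Group A

The distinguishing property — count ≥ 3 AND size ≥ 4 — holds for all the 'Group A' cases and none of the 'Group B' cases.
[texture: glossy, weight: 2, size: 7, material: plastic, count: 2]: count = 2, size = 7, does not pass → Group B.
[texture: matte, weight: 11, size: 1, material: glass, count: 10]: count = 10, size = 1, does not pass → Group B.
[texture: rough, weight: 20, size: 2, material: metal, count: 5]: count = 5, size = 2, does not pass → Group B.
[texture: smooth, weight: 20, size: 7, material: glass, count: 6]: count = 6, size = 7, qualifies → Group A.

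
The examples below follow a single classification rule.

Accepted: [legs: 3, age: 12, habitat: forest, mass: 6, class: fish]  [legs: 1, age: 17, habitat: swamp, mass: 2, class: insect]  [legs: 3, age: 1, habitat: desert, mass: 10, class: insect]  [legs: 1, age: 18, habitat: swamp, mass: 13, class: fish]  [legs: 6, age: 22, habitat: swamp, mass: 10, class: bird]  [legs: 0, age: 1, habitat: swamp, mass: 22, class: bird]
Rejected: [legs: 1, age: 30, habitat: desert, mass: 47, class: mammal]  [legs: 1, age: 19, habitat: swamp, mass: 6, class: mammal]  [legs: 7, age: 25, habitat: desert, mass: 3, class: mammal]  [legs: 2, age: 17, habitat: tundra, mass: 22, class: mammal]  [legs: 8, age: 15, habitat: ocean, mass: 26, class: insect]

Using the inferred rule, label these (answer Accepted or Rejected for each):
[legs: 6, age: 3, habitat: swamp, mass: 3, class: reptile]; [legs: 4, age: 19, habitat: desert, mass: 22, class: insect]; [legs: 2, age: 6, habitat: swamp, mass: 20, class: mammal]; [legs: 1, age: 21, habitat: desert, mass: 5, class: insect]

'Accepted' ⟺ class is not mammal AND legs ≤ 6.

Accepted, Accepted, Rejected, Accepted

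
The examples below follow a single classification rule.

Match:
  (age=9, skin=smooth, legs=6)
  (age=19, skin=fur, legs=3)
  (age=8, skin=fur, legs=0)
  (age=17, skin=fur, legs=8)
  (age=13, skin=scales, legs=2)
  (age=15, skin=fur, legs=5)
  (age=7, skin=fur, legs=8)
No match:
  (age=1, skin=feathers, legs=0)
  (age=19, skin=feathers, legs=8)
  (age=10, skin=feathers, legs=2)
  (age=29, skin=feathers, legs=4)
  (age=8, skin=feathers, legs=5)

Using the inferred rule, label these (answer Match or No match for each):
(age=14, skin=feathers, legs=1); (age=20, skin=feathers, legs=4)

No match, No match

The simplest hypothesis consistent with all the labels is: skin is not feathers.
No match: (age=14, skin=feathers, legs=1), since skin is feathers.
No match: (age=20, skin=feathers, legs=4), since skin is feathers.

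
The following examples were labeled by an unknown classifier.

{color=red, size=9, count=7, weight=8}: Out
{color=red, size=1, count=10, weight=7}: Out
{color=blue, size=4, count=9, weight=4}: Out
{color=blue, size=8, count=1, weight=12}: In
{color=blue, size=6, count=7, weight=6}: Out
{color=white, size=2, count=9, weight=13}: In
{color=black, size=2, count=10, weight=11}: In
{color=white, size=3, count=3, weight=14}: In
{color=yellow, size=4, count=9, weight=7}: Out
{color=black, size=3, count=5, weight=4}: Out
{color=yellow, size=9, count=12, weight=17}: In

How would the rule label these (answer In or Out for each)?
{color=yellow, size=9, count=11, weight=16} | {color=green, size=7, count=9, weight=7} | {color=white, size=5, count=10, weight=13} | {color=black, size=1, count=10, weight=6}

The classifier is using: weight ≥ 11.
{color=yellow, size=9, count=11, weight=16}: weight = 16 — matches, so In. {color=green, size=7, count=9, weight=7}: weight = 7 — doesn't match, so Out. {color=white, size=5, count=10, weight=13}: weight = 13 — matches, so In. {color=black, size=1, count=10, weight=6}: weight = 6 — doesn't match, so Out.

In, Out, In, Out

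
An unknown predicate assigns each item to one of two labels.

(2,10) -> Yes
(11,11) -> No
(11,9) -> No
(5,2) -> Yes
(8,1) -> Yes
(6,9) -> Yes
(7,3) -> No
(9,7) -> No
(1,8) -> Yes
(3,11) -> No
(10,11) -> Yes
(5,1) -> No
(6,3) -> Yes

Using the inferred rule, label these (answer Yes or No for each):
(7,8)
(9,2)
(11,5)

Yes, Yes, No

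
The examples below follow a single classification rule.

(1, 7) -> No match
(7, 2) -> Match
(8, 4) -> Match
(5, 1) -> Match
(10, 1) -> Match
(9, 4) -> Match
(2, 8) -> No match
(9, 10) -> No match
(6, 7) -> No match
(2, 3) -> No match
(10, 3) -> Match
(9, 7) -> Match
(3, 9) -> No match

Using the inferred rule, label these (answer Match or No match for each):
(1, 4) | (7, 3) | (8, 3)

A rule that fits every label: first > second — true of each 'Match' example, false of each 'No match' one.
(1, 4) → 1 < 4 → No match. (7, 3) → 7 > 3 → Match. (8, 3) → 8 > 3 → Match.

No match, Match, Match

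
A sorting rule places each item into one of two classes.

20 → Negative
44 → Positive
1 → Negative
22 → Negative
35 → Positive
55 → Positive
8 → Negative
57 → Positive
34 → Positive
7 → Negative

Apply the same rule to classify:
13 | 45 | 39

Negative, Positive, Positive

One predicate separates the groups cleanly: at least 34.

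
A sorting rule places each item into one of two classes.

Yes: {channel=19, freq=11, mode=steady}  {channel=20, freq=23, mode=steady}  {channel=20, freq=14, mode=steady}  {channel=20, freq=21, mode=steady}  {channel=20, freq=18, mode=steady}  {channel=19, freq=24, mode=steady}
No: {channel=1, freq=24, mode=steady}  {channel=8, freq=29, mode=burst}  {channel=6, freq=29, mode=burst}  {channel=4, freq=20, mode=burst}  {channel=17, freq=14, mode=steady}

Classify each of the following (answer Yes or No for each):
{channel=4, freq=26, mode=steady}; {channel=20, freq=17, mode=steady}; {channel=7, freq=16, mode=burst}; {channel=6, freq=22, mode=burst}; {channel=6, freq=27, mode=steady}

The rule appears to be: channel ≥ 19.

No, Yes, No, No, No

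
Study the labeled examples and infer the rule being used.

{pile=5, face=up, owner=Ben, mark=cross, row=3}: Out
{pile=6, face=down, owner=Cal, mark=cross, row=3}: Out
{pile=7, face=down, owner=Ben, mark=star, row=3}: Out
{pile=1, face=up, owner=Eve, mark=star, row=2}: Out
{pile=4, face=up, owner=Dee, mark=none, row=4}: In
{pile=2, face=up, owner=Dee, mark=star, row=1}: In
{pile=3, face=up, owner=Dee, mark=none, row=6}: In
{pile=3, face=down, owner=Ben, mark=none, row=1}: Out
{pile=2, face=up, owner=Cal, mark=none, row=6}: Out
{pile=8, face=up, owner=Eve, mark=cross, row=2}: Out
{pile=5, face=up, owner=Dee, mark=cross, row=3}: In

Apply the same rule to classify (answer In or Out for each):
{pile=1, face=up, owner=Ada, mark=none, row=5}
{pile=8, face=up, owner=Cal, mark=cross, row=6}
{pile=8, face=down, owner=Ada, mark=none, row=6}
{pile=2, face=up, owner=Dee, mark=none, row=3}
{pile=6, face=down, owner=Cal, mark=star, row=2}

Out, Out, Out, In, Out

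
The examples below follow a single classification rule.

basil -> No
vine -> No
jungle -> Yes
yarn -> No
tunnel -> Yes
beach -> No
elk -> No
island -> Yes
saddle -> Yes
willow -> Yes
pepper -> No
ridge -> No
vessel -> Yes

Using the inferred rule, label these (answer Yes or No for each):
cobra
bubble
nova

No, Yes, No

All 'Yes' examples share one property — even length AND contains 'l' — and every 'No' example lacks it.
cobra: length 5, no 'l', fails the rule → No.
bubble: length 6, has 'l', meets the rule → Yes.
nova: length 4, no 'l', fails the rule → No.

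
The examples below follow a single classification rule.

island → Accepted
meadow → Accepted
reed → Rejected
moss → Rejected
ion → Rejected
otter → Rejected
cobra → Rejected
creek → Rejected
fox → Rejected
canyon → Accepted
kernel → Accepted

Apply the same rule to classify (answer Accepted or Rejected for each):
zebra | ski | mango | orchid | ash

All 'Accepted' examples share one property — length 6 — and every 'Rejected' example lacks it.
zebra: length 5, does not fit → Rejected. ski: length 3, does not fit → Rejected. mango: length 5, does not fit → Rejected. orchid: length 6, has this property → Accepted. ash: length 3, does not fit → Rejected.

Rejected, Rejected, Rejected, Accepted, Rejected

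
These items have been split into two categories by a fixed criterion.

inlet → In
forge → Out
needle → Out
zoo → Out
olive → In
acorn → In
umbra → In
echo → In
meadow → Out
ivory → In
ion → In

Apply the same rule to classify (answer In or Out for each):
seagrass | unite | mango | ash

Out, In, Out, In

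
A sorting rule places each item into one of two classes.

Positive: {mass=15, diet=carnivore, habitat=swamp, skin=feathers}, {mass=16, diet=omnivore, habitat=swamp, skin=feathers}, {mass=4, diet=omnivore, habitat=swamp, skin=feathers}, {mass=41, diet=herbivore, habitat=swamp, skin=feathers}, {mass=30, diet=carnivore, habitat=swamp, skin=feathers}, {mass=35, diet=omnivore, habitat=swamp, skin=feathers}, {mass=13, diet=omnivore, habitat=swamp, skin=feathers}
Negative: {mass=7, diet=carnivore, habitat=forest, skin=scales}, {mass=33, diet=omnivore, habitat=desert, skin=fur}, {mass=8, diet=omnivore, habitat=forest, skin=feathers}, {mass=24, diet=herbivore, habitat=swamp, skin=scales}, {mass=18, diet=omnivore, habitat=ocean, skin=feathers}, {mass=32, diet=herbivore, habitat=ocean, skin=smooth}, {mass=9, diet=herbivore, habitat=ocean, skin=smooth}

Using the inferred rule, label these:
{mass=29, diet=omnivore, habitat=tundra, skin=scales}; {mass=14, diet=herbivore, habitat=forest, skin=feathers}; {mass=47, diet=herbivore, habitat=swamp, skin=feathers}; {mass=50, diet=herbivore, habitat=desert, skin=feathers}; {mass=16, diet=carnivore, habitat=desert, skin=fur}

Negative, Negative, Positive, Negative, Negative

'Positive' ⟺ skin is feathers AND habitat is swamp.
{mass=29, diet=omnivore, habitat=tundra, skin=scales} — skin is scales, habitat is tundra, hence Negative. {mass=14, diet=herbivore, habitat=forest, skin=feathers} — skin is feathers, habitat is forest, hence Negative. {mass=47, diet=herbivore, habitat=swamp, skin=feathers} — skin is feathers, habitat is swamp, hence Positive. {mass=50, diet=herbivore, habitat=desert, skin=feathers} — skin is feathers, habitat is desert, hence Negative. {mass=16, diet=carnivore, habitat=desert, skin=fur} — skin is fur, habitat is desert, hence Negative.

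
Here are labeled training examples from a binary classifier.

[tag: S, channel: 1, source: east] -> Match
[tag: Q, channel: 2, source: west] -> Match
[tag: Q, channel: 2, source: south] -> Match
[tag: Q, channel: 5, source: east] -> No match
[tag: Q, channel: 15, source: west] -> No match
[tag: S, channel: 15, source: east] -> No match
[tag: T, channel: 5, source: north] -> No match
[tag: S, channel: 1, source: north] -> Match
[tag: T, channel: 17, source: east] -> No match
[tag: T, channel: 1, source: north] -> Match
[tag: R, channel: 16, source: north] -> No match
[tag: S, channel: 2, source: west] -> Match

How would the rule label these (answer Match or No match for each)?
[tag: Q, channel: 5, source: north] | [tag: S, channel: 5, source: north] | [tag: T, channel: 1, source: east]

No match, No match, Match

Rule: channel ≤ 2. This holds for each 'Match' example and fails for each 'No match' one.
[tag: Q, channel: 5, source: north]: channel = 5 — does not satisfy this, so No match. [tag: S, channel: 5, source: north]: channel = 5 — does not satisfy this, so No match. [tag: T, channel: 1, source: east]: channel = 1 — qualifies, so Match.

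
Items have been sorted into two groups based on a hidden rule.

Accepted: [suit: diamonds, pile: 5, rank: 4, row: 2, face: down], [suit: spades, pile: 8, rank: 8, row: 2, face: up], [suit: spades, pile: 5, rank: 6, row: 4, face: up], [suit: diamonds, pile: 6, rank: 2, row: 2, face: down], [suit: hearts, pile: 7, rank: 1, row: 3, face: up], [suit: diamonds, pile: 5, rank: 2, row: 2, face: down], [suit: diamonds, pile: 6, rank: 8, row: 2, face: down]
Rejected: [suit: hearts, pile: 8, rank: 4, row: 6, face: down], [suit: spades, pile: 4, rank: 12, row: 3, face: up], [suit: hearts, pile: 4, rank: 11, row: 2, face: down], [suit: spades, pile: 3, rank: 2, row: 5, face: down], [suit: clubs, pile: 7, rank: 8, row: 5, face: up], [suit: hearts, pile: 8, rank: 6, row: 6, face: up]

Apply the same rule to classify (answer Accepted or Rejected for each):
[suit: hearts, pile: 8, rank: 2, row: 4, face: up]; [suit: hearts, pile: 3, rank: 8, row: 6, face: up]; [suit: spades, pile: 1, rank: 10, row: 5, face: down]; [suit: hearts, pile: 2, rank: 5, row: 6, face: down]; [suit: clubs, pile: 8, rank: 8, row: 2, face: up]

The distinguishing property — pile ≥ 5 AND row ≤ 4 — holds for all the 'Accepted' cases and none of the 'Rejected' cases.
[suit: hearts, pile: 8, rank: 2, row: 4, face: up] → pile = 8, row = 4 → Accepted.
[suit: hearts, pile: 3, rank: 8, row: 6, face: up] → pile = 3, row = 6 → Rejected.
[suit: spades, pile: 1, rank: 10, row: 5, face: down] → pile = 1, row = 5 → Rejected.
[suit: hearts, pile: 2, rank: 5, row: 6, face: down] → pile = 2, row = 6 → Rejected.
[suit: clubs, pile: 8, rank: 8, row: 2, face: up] → pile = 8, row = 2 → Accepted.

Accepted, Rejected, Rejected, Rejected, Accepted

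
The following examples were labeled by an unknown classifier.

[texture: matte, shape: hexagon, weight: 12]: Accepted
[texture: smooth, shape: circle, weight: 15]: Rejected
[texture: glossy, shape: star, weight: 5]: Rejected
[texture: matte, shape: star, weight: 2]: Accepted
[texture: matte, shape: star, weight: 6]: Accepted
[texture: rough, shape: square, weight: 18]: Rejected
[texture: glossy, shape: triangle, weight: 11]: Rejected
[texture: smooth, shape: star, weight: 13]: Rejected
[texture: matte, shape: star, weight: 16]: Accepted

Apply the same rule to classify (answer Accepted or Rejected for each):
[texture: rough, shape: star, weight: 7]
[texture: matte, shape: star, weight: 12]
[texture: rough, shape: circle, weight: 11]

Rejected, Accepted, Rejected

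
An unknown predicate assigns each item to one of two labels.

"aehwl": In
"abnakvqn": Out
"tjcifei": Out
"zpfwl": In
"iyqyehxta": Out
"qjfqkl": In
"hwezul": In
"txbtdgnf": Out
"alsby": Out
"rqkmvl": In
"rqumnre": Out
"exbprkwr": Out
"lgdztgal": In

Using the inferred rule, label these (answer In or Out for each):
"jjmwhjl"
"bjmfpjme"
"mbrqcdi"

In, Out, Out

The rule appears to be: ends with 'l'.
In: "jjmwhjl", since ends with 'l'.
Out: "bjmfpjme", since ends with 'e'.
Out: "mbrqcdi", since ends with 'i'.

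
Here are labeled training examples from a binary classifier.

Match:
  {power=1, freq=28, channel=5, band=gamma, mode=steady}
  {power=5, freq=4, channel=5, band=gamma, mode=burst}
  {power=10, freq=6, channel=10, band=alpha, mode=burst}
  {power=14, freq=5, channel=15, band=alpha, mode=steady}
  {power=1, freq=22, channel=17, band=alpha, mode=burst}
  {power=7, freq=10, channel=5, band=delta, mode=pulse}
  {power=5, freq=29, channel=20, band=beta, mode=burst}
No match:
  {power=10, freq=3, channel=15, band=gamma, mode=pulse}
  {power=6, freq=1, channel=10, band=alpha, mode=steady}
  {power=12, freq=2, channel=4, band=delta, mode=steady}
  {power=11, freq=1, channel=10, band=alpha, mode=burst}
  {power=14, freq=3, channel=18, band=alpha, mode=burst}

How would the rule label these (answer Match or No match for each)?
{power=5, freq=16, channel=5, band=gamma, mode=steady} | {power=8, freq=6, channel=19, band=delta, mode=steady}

Match, Match

The rule appears to be: freq ≥ 4.
{power=5, freq=16, channel=5, band=gamma, mode=steady}: Match (freq = 16). {power=8, freq=6, channel=19, band=delta, mode=steady}: Match (freq = 6).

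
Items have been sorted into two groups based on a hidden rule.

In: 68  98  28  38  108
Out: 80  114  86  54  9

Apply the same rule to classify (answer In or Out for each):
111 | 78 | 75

Out, In, Out

The classifier is using: ends in digit 8.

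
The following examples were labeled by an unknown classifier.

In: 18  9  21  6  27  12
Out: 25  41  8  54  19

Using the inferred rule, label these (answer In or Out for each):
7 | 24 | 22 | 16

The classifier is using: multiple of 3 AND at most 27.

Out, In, Out, Out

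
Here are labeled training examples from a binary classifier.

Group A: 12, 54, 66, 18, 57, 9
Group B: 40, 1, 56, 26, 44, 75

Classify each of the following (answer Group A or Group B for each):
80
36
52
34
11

A rule that fits every label: multiple of 3 AND at most 66 — true of each 'Group A' example, false of each 'Group B' one.
80: 80 = 3·26 + 2, 80 > 66 — lacks this property, so Group B.
36: 36 = 3·12, 36 ≤ 66 — satisfies this, so Group A.
52: 52 = 3·17 + 1, 52 ≤ 66 — lacks this property, so Group B.
34: 34 = 3·11 + 1, 34 ≤ 66 — lacks this property, so Group B.
11: 11 = 3·3 + 2, 11 ≤ 66 — lacks this property, so Group B.

Group B, Group A, Group B, Group B, Group B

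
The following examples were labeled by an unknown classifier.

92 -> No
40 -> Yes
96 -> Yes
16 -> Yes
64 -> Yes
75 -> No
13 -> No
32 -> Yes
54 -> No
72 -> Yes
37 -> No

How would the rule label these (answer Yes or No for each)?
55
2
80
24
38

No, No, Yes, Yes, No

A rule that fits every label: multiple of 8 — true of each 'Yes' example, false of each 'No' one.
55: No (55 = 8·6 + 7). 2: No (2 = 8·0 + 2). 80: Yes (80 = 8·10). 24: Yes (24 = 8·3). 38: No (38 = 8·4 + 6).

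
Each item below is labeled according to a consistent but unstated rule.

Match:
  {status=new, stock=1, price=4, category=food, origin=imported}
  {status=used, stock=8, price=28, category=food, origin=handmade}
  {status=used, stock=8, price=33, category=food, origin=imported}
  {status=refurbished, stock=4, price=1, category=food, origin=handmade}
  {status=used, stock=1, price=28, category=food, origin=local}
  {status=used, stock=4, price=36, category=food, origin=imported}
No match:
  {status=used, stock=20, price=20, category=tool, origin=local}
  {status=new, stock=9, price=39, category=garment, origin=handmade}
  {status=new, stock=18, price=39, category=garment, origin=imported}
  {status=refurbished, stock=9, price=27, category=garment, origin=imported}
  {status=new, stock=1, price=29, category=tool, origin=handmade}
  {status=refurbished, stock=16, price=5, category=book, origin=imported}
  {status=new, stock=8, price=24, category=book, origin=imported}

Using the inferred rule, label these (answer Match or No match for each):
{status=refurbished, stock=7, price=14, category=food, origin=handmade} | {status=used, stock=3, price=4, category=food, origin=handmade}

The common property of the 'Match' items is: category is food. No 'No match' item has it.
{status=refurbished, stock=7, price=14, category=food, origin=handmade}: category is food, matches → Match. {status=used, stock=3, price=4, category=food, origin=handmade}: category is food, matches → Match.

Match, Match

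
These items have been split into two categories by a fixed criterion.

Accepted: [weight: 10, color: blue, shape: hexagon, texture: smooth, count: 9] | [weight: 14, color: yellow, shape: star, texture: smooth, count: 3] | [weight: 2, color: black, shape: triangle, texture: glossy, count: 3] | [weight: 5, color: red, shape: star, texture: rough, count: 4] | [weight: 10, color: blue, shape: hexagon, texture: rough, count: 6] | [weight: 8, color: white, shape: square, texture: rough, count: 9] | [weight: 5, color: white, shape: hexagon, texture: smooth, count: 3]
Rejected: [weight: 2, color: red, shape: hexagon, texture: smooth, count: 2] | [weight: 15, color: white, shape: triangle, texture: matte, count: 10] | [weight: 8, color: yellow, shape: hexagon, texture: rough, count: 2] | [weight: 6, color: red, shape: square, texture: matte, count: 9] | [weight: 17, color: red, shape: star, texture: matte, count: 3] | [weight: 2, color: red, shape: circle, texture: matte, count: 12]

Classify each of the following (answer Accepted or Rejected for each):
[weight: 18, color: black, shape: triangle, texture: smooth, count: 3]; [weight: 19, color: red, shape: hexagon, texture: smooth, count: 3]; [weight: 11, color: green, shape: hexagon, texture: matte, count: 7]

Every 'Accepted' example satisfies: texture is not matte AND count ≥ 3. None of the 'Rejected' examples do.

Accepted, Accepted, Rejected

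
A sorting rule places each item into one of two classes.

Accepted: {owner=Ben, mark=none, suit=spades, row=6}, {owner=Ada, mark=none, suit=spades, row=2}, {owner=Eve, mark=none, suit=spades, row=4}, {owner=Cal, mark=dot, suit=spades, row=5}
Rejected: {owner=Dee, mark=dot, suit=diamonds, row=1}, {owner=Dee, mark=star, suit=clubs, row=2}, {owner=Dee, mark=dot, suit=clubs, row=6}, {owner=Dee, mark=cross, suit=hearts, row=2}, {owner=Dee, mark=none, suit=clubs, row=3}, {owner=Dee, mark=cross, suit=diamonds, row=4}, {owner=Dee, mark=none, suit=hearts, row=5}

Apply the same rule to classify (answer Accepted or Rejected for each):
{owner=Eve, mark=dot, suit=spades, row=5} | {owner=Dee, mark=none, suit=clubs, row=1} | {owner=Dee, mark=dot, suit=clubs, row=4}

Accepted, Rejected, Rejected

The simplest hypothesis consistent with all the labels is: suit is spades.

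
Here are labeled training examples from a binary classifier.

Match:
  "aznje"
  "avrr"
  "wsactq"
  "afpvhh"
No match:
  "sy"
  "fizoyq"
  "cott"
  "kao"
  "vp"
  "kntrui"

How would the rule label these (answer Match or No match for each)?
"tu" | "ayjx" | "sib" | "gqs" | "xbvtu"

The classifier is using: length ≥ 4 AND contains 'a'.

No match, Match, No match, No match, No match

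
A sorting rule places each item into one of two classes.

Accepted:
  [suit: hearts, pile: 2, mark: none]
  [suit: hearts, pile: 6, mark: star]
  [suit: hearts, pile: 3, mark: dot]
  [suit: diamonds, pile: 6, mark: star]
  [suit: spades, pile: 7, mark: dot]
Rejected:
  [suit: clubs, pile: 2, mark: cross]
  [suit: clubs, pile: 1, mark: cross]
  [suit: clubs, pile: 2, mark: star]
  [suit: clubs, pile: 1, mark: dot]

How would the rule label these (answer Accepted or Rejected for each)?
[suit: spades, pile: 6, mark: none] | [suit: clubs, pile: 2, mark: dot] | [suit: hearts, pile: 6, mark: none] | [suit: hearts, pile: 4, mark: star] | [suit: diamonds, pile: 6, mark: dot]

Accepted, Rejected, Accepted, Accepted, Accepted

Checking candidate rules against both groups, what survives is: suit is not clubs.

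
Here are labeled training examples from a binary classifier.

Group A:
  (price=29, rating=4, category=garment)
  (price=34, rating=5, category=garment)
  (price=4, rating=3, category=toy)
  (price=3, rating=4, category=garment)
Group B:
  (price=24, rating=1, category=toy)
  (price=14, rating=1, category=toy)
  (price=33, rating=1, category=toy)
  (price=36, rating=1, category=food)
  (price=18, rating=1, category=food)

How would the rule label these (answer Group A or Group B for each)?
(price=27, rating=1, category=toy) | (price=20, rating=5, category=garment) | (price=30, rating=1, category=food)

Group B, Group A, Group B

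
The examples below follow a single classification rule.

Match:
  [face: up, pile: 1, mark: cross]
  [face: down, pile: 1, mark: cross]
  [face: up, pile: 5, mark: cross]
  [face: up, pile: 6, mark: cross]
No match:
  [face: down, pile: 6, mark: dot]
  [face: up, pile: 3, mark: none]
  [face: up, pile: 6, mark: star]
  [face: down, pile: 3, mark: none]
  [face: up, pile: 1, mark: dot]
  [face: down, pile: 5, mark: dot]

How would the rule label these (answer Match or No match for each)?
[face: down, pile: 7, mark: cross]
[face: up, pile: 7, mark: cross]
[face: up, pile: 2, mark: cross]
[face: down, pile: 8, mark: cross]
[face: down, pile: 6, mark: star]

Looking at the examples, the only property every 'Match' case has and every 'No match' case lacks is: mark is cross.
[face: down, pile: 7, mark: cross] → mark is cross → Match.
[face: up, pile: 7, mark: cross] → mark is cross → Match.
[face: up, pile: 2, mark: cross] → mark is cross → Match.
[face: down, pile: 8, mark: cross] → mark is cross → Match.
[face: down, pile: 6, mark: star] → mark is star → No match.

Match, Match, Match, Match, No match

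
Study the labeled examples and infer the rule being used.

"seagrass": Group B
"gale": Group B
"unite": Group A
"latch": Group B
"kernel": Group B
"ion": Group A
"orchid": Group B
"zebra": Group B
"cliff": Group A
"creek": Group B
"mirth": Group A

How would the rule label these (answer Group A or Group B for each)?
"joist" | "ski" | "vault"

'Group A' ⟺ odd length AND contains 'i'.
"joist" → length 5, has 'i' → Group A.
"ski" → length 3, has 'i' → Group A.
"vault" → length 5, no 'i' → Group B.

Group A, Group A, Group B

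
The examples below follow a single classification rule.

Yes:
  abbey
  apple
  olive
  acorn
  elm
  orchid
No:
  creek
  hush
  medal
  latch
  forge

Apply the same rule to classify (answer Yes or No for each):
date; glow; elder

Comparing the two groups points to one rule — starts with a vowel.
No: date, since starts with 'd'. No: glow, since starts with 'g'. Yes: elder, since starts with 'e'.

No, No, Yes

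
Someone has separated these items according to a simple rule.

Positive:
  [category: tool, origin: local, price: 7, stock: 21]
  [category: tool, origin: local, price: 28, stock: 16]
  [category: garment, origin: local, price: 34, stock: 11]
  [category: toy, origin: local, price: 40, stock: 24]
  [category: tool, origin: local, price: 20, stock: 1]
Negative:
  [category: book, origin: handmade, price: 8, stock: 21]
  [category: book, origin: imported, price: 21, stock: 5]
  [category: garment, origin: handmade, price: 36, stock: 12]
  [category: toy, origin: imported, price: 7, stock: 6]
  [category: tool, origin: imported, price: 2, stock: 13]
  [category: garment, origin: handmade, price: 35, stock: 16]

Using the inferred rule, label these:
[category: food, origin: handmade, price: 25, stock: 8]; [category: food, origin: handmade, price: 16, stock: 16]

Negative, Negative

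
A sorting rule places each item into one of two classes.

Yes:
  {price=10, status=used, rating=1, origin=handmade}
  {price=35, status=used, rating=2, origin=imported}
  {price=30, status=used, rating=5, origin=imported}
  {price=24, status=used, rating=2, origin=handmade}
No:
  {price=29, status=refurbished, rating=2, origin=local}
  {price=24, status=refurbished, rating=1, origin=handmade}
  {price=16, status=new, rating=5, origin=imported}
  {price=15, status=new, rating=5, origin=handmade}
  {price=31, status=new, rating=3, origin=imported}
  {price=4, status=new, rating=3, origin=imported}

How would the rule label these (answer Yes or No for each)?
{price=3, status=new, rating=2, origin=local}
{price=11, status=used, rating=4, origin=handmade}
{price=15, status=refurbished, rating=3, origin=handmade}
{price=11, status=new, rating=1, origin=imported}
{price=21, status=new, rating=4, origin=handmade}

All 'Yes' examples share one property — status is used — and every 'No' example lacks it.

No, Yes, No, No, No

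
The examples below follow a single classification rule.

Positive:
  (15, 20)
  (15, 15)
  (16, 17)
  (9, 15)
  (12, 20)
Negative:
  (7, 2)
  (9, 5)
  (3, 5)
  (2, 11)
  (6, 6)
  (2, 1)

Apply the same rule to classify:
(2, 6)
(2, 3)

'Positive' ⟺ sum ≥ 24.
(2, 6) → 2+6 = 8 → Negative.
(2, 3) → 2+3 = 5 → Negative.

Negative, Negative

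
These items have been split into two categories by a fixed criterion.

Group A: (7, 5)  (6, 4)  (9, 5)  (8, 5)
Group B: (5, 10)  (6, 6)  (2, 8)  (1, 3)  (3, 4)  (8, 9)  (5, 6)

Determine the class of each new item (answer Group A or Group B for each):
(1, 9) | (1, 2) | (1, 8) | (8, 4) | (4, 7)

Group B, Group B, Group B, Group A, Group B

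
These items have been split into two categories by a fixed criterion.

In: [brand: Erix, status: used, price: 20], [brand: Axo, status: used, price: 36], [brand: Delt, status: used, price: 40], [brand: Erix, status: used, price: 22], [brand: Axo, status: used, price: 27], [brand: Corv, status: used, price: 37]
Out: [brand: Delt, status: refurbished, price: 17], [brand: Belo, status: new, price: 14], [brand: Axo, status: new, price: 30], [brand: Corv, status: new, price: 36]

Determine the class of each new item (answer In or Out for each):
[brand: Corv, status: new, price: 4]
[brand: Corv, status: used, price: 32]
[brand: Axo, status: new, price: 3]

Out, In, Out

'In' ⟺ status is used.
[brand: Corv, status: new, price: 4] — status is new, hence Out.
[brand: Corv, status: used, price: 32] — status is used, hence In.
[brand: Axo, status: new, price: 3] — status is new, hence Out.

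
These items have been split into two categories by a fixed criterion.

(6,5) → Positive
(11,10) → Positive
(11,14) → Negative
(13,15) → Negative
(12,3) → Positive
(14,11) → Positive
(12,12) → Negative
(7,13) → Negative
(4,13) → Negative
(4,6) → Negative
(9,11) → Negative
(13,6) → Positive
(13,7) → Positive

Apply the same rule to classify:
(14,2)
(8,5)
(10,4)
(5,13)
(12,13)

Positive, Positive, Positive, Negative, Negative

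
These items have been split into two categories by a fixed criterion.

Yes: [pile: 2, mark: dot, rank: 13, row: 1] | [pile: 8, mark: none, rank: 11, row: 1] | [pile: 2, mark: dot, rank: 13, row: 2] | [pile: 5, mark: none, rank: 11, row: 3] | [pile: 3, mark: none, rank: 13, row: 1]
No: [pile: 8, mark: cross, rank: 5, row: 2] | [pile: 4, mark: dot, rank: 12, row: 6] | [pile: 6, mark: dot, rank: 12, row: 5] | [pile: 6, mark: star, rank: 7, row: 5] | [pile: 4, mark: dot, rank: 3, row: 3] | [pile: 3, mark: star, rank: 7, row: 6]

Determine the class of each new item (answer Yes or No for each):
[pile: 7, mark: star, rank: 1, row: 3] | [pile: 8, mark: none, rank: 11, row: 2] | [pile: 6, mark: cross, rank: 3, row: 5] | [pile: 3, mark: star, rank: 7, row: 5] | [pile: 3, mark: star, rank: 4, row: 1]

No, Yes, No, No, No

Every 'Yes' example satisfies: row ≤ 3 AND rank ≥ 7. None of the 'No' examples do.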